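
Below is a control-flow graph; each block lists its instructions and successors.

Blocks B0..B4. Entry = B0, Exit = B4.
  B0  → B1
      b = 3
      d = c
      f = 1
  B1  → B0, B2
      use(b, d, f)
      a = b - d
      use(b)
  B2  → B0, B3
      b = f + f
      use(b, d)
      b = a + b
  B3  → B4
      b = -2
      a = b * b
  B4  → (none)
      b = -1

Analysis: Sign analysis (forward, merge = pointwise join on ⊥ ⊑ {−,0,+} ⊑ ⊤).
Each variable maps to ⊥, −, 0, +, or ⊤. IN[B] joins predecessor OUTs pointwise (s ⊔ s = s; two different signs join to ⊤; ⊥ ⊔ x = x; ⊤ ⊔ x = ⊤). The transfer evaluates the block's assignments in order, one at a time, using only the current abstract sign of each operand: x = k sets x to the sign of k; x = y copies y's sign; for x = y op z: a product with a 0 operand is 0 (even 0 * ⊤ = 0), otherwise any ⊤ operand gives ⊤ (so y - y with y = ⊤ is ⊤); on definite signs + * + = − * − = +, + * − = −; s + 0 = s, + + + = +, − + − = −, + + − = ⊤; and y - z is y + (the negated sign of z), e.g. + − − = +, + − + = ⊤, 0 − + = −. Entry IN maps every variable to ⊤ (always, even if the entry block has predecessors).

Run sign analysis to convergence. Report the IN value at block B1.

Fixpoint table:
  B0: | IN=(all ⊤) | OUT={b:+, f:+; rest ⊤}
  B1: | IN={b:+, f:+; rest ⊤} | OUT={b:+, f:+; rest ⊤}
  B2: | IN={b:+, f:+; rest ⊤} | OUT={f:+; rest ⊤}
  B3: | IN={f:+; rest ⊤} | OUT={a:+, b:-, f:+; rest ⊤}
  B4: | IN={a:+, b:-, f:+; rest ⊤} | OUT={a:+, b:-, f:+; rest ⊤}

Merge at B1: IN[B1] = OUT[B0] = {a: ⊤, b: +, c: ⊤, d: ⊤, e: ⊤, f: +}

Answer: {a: ⊤, b: +, c: ⊤, d: ⊤, e: ⊤, f: +}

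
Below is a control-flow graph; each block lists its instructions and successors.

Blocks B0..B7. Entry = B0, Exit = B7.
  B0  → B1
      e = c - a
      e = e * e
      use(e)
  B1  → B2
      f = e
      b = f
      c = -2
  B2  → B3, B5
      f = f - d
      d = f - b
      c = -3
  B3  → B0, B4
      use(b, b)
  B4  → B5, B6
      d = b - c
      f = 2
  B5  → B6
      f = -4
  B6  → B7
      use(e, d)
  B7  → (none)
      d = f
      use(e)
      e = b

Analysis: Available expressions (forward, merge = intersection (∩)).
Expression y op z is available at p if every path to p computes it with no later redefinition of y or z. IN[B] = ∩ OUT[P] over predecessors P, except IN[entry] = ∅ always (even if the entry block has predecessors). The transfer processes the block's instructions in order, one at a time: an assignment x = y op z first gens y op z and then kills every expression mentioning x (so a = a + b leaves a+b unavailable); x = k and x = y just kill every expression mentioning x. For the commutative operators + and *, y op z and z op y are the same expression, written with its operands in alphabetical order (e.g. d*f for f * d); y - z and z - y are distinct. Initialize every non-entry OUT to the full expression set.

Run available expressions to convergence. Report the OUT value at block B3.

Answer: {f-b}

Derivation:
Per-block solution:
  B0:  IN={}  OUT={c-a}
  B1:  IN={c-a}  OUT={}
  B2:  IN={}  OUT={f-b}
  B3:  IN={f-b}  OUT={f-b}
  B4:  IN={f-b}  OUT={b-c}
  B5:  IN={}  OUT={}
  B6:  IN={}  OUT={}
  B7:  IN={}  OUT={}

Merge at B3: IN[B3] = OUT[B2] = {f-b}
Applying B3's transfer function to that IN value gives OUT[B3] (row B3 above).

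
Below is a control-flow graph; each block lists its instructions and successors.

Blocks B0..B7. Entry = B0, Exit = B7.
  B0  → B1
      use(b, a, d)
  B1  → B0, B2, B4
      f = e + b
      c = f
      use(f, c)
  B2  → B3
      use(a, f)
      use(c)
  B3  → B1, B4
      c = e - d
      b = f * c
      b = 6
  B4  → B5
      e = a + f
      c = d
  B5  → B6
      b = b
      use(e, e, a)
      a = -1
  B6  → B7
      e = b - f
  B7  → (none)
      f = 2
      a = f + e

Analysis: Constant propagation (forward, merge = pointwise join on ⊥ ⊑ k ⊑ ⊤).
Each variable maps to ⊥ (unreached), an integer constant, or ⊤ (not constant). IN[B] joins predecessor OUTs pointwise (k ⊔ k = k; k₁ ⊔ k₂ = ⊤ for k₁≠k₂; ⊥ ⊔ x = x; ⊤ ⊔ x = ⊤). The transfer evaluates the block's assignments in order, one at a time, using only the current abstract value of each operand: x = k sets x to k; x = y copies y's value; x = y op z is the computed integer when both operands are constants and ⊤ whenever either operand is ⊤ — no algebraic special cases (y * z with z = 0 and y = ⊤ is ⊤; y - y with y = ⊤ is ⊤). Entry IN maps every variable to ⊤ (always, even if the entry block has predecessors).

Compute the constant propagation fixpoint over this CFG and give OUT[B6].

Answer: {a: -1, b: ⊤, c: ⊤, d: ⊤, e: ⊤, f: ⊤}

Trace:
Per-block solution:
  B0:  IN=(all ⊤)  OUT=(all ⊤)
  B1:  IN=(all ⊤)  OUT=(all ⊤)
  B2:  IN=(all ⊤)  OUT=(all ⊤)
  B3:  IN=(all ⊤)  OUT={b:6; rest ⊤}
  B4:  IN=(all ⊤)  OUT=(all ⊤)
  B5:  IN=(all ⊤)  OUT={a:-1; rest ⊤}
  B6:  IN={a:-1; rest ⊤}  OUT={a:-1; rest ⊤}
  B7:  IN={a:-1; rest ⊤}  OUT={f:2; rest ⊤}

Merge at B6: IN[B6] = OUT[B5] = {a: -1, b: ⊤, c: ⊤, d: ⊤, e: ⊤, f: ⊤}
Applying B6's transfer function to that IN value gives OUT[B6] (row B6 above).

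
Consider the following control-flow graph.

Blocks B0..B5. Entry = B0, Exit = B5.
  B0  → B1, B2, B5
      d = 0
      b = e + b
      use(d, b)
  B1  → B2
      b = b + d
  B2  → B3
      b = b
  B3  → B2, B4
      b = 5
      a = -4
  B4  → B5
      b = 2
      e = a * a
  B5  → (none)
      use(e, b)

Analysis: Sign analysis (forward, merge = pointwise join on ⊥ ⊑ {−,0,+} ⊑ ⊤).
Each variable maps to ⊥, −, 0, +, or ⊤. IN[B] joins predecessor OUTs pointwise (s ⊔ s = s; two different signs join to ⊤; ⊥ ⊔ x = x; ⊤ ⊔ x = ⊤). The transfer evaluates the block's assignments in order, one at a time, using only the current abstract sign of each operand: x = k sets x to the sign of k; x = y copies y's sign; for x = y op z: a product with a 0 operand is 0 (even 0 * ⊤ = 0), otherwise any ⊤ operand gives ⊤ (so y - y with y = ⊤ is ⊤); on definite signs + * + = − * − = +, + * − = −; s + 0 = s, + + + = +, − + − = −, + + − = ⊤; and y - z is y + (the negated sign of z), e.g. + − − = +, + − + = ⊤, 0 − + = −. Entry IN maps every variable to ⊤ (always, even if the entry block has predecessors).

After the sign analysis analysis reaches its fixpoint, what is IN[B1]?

Answer: {a: ⊤, b: ⊤, c: ⊤, d: 0, e: ⊤, f: ⊤}

Trace:
Converged values:
  B0:   IN=(all ⊤)   OUT={d:0; rest ⊤}
  B1:   IN={d:0; rest ⊤}   OUT={d:0; rest ⊤}
  B2:   IN={d:0; rest ⊤}   OUT={d:0; rest ⊤}
  B3:   IN={d:0; rest ⊤}   OUT={a:-, b:+, d:0; rest ⊤}
  B4:   IN={a:-, b:+, d:0; rest ⊤}   OUT={a:-, b:+, d:0, e:+; rest ⊤}
  B5:   IN={d:0; rest ⊤}   OUT={d:0; rest ⊤}

Merge at B1: IN[B1] = OUT[B0] = {a: ⊤, b: ⊤, c: ⊤, d: 0, e: ⊤, f: ⊤}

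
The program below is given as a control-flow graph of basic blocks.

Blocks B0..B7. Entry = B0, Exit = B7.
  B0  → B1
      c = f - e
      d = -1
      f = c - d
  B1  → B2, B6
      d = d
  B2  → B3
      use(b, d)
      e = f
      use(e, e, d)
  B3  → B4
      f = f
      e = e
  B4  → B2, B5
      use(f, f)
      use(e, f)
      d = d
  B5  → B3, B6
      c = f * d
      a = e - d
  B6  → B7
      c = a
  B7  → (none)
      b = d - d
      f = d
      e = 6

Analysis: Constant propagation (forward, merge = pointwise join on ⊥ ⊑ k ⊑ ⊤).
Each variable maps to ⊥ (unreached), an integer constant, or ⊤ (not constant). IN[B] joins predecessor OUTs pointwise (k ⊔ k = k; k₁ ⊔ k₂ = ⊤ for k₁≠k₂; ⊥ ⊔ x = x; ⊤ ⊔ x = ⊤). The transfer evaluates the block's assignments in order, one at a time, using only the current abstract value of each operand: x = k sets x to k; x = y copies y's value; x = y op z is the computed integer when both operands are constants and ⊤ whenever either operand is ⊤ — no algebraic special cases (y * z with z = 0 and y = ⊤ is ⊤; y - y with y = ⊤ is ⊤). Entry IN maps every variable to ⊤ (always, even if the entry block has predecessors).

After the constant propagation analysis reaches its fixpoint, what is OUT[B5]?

Converged values:
  B0:   IN=(all ⊤)   OUT={d:-1; rest ⊤}
  B1:   IN={d:-1; rest ⊤}   OUT={d:-1; rest ⊤}
  B2:   IN={d:-1; rest ⊤}   OUT={d:-1; rest ⊤}
  B3:   IN={d:-1; rest ⊤}   OUT={d:-1; rest ⊤}
  B4:   IN={d:-1; rest ⊤}   OUT={d:-1; rest ⊤}
  B5:   IN={d:-1; rest ⊤}   OUT={d:-1; rest ⊤}
  B6:   IN={d:-1; rest ⊤}   OUT={d:-1; rest ⊤}
  B7:   IN={d:-1; rest ⊤}   OUT={b:0, d:-1, e:6, f:-1; rest ⊤}

Merge at B5: IN[B5] = OUT[B4] = {a: ⊤, b: ⊤, c: ⊤, d: -1, e: ⊤, f: ⊤}
Applying B5's transfer function to that IN value gives OUT[B5] (row B5 above).

Answer: {a: ⊤, b: ⊤, c: ⊤, d: -1, e: ⊤, f: ⊤}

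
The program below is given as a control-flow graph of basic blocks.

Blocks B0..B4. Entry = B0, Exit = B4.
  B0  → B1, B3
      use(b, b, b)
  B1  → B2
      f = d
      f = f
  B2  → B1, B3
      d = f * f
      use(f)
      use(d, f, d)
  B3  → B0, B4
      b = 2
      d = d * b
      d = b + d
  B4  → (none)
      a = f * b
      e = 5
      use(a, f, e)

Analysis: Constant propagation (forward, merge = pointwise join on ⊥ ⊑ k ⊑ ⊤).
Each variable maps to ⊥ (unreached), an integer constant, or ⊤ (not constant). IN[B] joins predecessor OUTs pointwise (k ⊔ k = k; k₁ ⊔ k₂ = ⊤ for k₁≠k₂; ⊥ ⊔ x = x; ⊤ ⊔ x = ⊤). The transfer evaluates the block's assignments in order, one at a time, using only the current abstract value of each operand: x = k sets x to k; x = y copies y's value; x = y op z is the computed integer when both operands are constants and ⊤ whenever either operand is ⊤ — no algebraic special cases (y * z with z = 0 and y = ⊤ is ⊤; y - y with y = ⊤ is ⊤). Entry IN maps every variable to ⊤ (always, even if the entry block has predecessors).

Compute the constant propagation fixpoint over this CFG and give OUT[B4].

Per-block solution:
  B0: | IN=(all ⊤) | OUT=(all ⊤)
  B1: | IN=(all ⊤) | OUT=(all ⊤)
  B2: | IN=(all ⊤) | OUT=(all ⊤)
  B3: | IN=(all ⊤) | OUT={b:2; rest ⊤}
  B4: | IN={b:2; rest ⊤} | OUT={b:2, e:5; rest ⊤}

Merge at B4: IN[B4] = OUT[B3] = {a: ⊤, b: 2, c: ⊤, d: ⊤, e: ⊤, f: ⊤}
Applying B4's transfer function to that IN value gives OUT[B4] (row B4 above).

Answer: {a: ⊤, b: 2, c: ⊤, d: ⊤, e: 5, f: ⊤}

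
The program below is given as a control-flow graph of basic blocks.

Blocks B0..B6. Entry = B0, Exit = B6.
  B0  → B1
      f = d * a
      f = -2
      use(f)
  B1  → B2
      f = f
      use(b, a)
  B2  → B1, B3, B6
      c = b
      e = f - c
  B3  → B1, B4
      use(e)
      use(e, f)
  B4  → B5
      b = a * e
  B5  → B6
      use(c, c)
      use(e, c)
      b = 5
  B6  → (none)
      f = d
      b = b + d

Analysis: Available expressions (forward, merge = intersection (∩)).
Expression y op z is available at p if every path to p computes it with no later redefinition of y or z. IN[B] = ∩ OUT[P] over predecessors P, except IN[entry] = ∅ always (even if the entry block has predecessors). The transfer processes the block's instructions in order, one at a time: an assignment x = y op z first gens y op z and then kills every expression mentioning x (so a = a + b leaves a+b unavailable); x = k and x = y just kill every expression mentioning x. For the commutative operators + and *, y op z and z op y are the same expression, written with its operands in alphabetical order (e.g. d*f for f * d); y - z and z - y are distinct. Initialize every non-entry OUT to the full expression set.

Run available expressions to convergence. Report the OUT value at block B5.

Answer: {a*d, a*e, f-c}

Working:
Converged values:
  B0:  IN={}  OUT={a*d}
  B1:  IN={a*d}  OUT={a*d}
  B2:  IN={a*d}  OUT={a*d, f-c}
  B3:  IN={a*d, f-c}  OUT={a*d, f-c}
  B4:  IN={a*d, f-c}  OUT={a*d, a*e, f-c}
  B5:  IN={a*d, a*e, f-c}  OUT={a*d, a*e, f-c}
  B6:  IN={a*d, f-c}  OUT={a*d}

Merge at B5: IN[B5] = OUT[B4] = {a*d, a*e, f-c}
Applying B5's transfer function to that IN value gives OUT[B5] (row B5 above).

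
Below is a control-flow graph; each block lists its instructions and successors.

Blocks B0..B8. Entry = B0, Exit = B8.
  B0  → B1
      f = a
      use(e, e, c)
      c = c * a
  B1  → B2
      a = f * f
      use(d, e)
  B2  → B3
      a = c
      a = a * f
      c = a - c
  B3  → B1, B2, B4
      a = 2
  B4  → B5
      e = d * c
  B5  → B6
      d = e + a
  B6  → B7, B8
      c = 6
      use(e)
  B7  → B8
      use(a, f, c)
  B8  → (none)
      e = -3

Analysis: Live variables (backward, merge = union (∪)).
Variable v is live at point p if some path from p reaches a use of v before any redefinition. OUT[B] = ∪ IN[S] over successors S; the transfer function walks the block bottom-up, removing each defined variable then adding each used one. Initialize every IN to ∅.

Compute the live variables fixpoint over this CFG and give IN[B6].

Fixpoint table:
  B0:   IN={a, c, d, e}   OUT={c, d, e, f}
  B1:   IN={c, d, e, f}   OUT={c, d, e, f}
  B2:   IN={c, d, e, f}   OUT={c, d, e, f}
  B3:   IN={c, d, e, f}   OUT={a, c, d, e, f}
  B4:   IN={a, c, d, f}   OUT={a, e, f}
  B5:   IN={a, e, f}   OUT={a, e, f}
  B6:   IN={a, e, f}   OUT={a, c, f}
  B7:   IN={a, c, f}   OUT={}
  B8:   IN={}   OUT={}

Merge at B6: OUT[B6] = IN[B7] ⊔ IN[B8] = {a, c, f}
Applying B6's transfer function to that OUT value gives IN[B6] (row B6 above).

Answer: {a, e, f}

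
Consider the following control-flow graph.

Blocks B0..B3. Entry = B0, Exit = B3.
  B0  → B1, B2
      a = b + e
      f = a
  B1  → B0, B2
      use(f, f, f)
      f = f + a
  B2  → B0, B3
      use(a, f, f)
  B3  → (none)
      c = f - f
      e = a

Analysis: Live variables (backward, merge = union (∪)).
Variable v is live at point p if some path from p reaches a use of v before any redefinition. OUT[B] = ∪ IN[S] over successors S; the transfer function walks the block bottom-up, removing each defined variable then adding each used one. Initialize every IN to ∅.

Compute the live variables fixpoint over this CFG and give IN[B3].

Converged values:
  B0:  IN={b, e}  OUT={a, b, e, f}
  B1:  IN={a, b, e, f}  OUT={a, b, e, f}
  B2:  IN={a, b, e, f}  OUT={a, b, e, f}
  B3:  IN={a, f}  OUT={}

B3 is the boundary node: OUT[B3] = {}
Applying B3's transfer function to that OUT value gives IN[B3] (row B3 above).

Answer: {a, f}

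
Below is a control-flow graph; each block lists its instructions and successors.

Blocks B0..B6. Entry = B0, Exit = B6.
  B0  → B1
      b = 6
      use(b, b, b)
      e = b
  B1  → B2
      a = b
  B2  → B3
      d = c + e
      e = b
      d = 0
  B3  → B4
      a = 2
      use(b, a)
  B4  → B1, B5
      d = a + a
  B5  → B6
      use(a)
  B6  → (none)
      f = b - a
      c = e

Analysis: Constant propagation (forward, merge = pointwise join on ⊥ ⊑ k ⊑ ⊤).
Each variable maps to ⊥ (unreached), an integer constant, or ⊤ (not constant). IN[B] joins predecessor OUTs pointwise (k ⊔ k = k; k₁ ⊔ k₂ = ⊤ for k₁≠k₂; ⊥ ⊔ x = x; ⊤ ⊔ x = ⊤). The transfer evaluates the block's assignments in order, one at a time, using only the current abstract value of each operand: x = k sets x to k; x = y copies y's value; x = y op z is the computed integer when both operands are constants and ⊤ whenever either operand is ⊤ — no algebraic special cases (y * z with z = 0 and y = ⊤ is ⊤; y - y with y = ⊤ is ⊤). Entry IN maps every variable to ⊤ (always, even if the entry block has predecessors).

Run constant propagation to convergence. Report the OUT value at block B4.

Answer: {a: 2, b: 6, c: ⊤, d: 4, e: 6, f: ⊤}

Working:
Converged values:
  B0: | IN=(all ⊤) | OUT={b:6, e:6; rest ⊤}
  B1: | IN={b:6, e:6; rest ⊤} | OUT={a:6, b:6, e:6; rest ⊤}
  B2: | IN={a:6, b:6, e:6; rest ⊤} | OUT={a:6, b:6, d:0, e:6; rest ⊤}
  B3: | IN={a:6, b:6, d:0, e:6; rest ⊤} | OUT={a:2, b:6, d:0, e:6; rest ⊤}
  B4: | IN={a:2, b:6, d:0, e:6; rest ⊤} | OUT={a:2, b:6, d:4, e:6; rest ⊤}
  B5: | IN={a:2, b:6, d:4, e:6; rest ⊤} | OUT={a:2, b:6, d:4, e:6; rest ⊤}
  B6: | IN={a:2, b:6, d:4, e:6; rest ⊤} | OUT={a:2, b:6, c:6, d:4, e:6, f:4; rest ⊤}

Merge at B4: IN[B4] = OUT[B3] = {a: 2, b: 6, c: ⊤, d: 0, e: 6, f: ⊤}
Applying B4's transfer function to that IN value gives OUT[B4] (row B4 above).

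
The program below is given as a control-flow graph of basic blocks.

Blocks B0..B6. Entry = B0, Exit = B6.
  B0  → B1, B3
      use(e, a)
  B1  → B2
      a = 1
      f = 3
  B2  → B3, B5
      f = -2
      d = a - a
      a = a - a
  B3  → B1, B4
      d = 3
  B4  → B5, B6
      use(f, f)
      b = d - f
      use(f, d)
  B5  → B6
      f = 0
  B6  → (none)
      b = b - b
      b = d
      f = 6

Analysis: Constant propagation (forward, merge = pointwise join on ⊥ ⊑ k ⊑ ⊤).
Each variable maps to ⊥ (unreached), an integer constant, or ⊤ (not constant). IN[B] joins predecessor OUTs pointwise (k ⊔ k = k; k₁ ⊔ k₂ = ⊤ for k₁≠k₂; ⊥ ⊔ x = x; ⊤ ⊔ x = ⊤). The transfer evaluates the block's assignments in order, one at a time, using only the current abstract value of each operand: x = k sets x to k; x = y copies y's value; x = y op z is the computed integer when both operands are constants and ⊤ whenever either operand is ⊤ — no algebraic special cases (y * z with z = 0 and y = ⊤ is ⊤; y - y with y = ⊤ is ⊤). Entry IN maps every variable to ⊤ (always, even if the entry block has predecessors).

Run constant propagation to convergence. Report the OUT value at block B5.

Converged values:
  B0: | IN=(all ⊤) | OUT=(all ⊤)
  B1: | IN=(all ⊤) | OUT={a:1, f:3; rest ⊤}
  B2: | IN={a:1, f:3; rest ⊤} | OUT={a:0, d:0, f:-2; rest ⊤}
  B3: | IN=(all ⊤) | OUT={d:3; rest ⊤}
  B4: | IN={d:3; rest ⊤} | OUT={d:3; rest ⊤}
  B5: | IN=(all ⊤) | OUT={f:0; rest ⊤}
  B6: | IN=(all ⊤) | OUT={f:6; rest ⊤}

Merge at B5: IN[B5] = OUT[B2] ⊔ OUT[B4] = {a: ⊤, b: ⊤, c: ⊤, d: ⊤, e: ⊤, f: ⊤}
Applying B5's transfer function to that IN value gives OUT[B5] (row B5 above).

Answer: {a: ⊤, b: ⊤, c: ⊤, d: ⊤, e: ⊤, f: 0}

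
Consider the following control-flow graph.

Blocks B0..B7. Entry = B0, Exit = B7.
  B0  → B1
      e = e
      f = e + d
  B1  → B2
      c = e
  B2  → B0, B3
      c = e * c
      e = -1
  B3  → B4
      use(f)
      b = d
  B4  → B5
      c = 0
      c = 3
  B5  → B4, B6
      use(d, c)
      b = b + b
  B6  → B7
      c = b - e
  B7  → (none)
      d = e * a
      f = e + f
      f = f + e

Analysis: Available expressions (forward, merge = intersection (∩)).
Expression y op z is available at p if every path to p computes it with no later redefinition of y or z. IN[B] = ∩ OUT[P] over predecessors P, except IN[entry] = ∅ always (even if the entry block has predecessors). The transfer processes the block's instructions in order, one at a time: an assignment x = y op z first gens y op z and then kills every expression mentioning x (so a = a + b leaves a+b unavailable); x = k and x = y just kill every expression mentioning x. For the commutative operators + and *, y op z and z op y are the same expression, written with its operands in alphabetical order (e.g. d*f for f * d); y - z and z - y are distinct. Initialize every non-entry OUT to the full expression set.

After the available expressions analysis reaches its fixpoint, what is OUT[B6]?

Answer: {b-e}

Working:
Fixpoint table:
  B0: | IN={} | OUT={d+e}
  B1: | IN={d+e} | OUT={d+e}
  B2: | IN={d+e} | OUT={}
  B3: | IN={} | OUT={}
  B4: | IN={} | OUT={}
  B5: | IN={} | OUT={}
  B6: | IN={} | OUT={b-e}
  B7: | IN={b-e} | OUT={a*e, b-e}

Merge at B6: IN[B6] = OUT[B5] = {}
Applying B6's transfer function to that IN value gives OUT[B6] (row B6 above).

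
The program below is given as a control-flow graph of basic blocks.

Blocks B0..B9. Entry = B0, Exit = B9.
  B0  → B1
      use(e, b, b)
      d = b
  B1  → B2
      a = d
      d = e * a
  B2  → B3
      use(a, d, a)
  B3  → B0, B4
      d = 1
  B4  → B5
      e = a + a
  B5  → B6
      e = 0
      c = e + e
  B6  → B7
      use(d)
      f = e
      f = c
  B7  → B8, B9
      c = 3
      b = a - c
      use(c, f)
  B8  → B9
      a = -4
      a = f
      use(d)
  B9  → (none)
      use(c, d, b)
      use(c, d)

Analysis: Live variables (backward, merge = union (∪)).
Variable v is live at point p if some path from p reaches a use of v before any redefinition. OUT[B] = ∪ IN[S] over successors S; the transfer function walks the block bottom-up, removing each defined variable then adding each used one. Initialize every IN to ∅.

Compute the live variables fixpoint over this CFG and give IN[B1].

Converged values:
  B0:  IN={b, e}  OUT={b, d, e}
  B1:  IN={b, d, e}  OUT={a, b, d, e}
  B2:  IN={a, b, d, e}  OUT={a, b, e}
  B3:  IN={a, b, e}  OUT={a, b, d, e}
  B4:  IN={a, d}  OUT={a, d}
  B5:  IN={a, d}  OUT={a, c, d, e}
  B6:  IN={a, c, d, e}  OUT={a, d, f}
  B7:  IN={a, d, f}  OUT={b, c, d, f}
  B8:  IN={b, c, d, f}  OUT={b, c, d}
  B9:  IN={b, c, d}  OUT={}

Merge at B1: OUT[B1] = IN[B2] = {a, b, d, e}
Applying B1's transfer function to that OUT value gives IN[B1] (row B1 above).

Answer: {b, d, e}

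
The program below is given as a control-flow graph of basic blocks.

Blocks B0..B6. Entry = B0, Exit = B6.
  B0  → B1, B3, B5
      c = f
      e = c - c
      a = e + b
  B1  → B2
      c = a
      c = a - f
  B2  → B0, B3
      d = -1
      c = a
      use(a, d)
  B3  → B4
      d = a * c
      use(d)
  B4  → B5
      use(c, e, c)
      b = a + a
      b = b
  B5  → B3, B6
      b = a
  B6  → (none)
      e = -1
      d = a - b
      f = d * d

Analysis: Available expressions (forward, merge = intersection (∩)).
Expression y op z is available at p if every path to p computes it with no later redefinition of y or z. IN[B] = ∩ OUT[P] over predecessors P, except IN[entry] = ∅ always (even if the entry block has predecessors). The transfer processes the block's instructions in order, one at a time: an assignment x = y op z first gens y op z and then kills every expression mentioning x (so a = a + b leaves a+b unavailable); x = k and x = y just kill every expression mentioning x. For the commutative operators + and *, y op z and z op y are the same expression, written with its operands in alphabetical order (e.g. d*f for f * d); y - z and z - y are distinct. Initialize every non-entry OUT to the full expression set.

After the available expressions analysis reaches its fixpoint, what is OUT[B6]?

Answer: {a-b, d*d}

Trace:
Fixpoint table:
  B0:   IN={}   OUT={b+e, c-c}
  B1:   IN={b+e, c-c}   OUT={a-f, b+e}
  B2:   IN={a-f, b+e}   OUT={a-f, b+e}
  B3:   IN={}   OUT={a*c}
  B4:   IN={a*c}   OUT={a*c, a+a}
  B5:   IN={}   OUT={}
  B6:   IN={}   OUT={a-b, d*d}

Merge at B6: IN[B6] = OUT[B5] = {}
Applying B6's transfer function to that IN value gives OUT[B6] (row B6 above).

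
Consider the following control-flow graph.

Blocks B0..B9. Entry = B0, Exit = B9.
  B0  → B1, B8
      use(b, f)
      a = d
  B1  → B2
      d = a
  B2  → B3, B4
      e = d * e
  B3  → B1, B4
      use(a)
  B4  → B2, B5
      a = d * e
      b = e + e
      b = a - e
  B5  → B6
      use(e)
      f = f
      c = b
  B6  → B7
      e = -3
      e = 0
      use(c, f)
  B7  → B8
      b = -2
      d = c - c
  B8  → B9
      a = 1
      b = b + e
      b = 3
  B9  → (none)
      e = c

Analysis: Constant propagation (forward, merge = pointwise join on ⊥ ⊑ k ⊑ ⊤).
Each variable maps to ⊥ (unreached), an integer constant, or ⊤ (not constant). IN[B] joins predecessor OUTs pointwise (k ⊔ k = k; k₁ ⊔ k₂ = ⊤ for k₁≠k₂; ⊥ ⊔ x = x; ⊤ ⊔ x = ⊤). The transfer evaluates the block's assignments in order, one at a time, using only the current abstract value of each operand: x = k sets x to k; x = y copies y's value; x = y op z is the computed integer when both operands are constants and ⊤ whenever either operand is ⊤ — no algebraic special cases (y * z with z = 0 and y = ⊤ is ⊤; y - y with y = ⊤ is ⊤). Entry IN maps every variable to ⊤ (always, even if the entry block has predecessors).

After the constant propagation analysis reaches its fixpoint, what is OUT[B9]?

Per-block solution:
  B0:   IN=(all ⊤)   OUT=(all ⊤)
  B1:   IN=(all ⊤)   OUT=(all ⊤)
  B2:   IN=(all ⊤)   OUT=(all ⊤)
  B3:   IN=(all ⊤)   OUT=(all ⊤)
  B4:   IN=(all ⊤)   OUT=(all ⊤)
  B5:   IN=(all ⊤)   OUT=(all ⊤)
  B6:   IN=(all ⊤)   OUT={e:0; rest ⊤}
  B7:   IN={e:0; rest ⊤}   OUT={b:-2, e:0; rest ⊤}
  B8:   IN=(all ⊤)   OUT={a:1, b:3; rest ⊤}
  B9:   IN={a:1, b:3; rest ⊤}   OUT={a:1, b:3; rest ⊤}

Merge at B9: IN[B9] = OUT[B8] = {a: 1, b: 3, c: ⊤, d: ⊤, e: ⊤, f: ⊤}
Applying B9's transfer function to that IN value gives OUT[B9] (row B9 above).

Answer: {a: 1, b: 3, c: ⊤, d: ⊤, e: ⊤, f: ⊤}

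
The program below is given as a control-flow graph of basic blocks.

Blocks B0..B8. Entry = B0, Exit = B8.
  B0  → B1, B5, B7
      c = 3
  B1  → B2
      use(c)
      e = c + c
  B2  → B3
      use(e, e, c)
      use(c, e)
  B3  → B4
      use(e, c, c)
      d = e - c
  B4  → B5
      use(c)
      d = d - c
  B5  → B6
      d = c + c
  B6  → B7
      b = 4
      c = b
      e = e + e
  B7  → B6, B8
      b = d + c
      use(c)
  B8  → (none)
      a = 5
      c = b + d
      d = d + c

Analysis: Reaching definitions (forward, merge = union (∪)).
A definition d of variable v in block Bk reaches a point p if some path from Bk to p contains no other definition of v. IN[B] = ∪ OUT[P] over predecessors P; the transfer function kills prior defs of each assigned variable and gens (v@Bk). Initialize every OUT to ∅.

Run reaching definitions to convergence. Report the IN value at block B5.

Converged values:
  B0:  IN={}  OUT={c@B0}
  B1:  IN={c@B0}  OUT={c@B0, e@B1}
  B2:  IN={c@B0, e@B1}  OUT={c@B0, e@B1}
  B3:  IN={c@B0, e@B1}  OUT={c@B0, d@B3, e@B1}
  B4:  IN={c@B0, d@B3, e@B1}  OUT={c@B0, d@B4, e@B1}
  B5:  IN={c@B0, d@B4, e@B1}  OUT={c@B0, d@B5, e@B1}
  B6:  IN={b@B7, c@B0, c@B6, d@B5, e@B1, e@B6}  OUT={b@B6, c@B6, d@B5, e@B6}
  B7:  IN={b@B6, c@B0, c@B6, d@B5, e@B6}  OUT={b@B7, c@B0, c@B6, d@B5, e@B6}
  B8:  IN={b@B7, c@B0, c@B6, d@B5, e@B6}  OUT={a@B8, b@B7, c@B8, d@B8, e@B6}

Merge at B5: IN[B5] = OUT[B0] ⊔ OUT[B4] = {c@B0, d@B4, e@B1}

Answer: {c@B0, d@B4, e@B1}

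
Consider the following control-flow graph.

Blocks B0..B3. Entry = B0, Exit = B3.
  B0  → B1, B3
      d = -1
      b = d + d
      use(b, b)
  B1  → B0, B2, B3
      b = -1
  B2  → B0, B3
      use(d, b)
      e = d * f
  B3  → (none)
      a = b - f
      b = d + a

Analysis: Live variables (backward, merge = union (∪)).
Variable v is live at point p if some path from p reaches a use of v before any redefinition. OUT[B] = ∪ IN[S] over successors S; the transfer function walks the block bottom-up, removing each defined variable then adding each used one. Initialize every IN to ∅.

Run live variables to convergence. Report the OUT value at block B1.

Converged values:
  B0:   IN={f}   OUT={b, d, f}
  B1:   IN={d, f}   OUT={b, d, f}
  B2:   IN={b, d, f}   OUT={b, d, f}
  B3:   IN={b, d, f}   OUT={}

Merge at B1: OUT[B1] = IN[B0] ⊔ IN[B2] ⊔ IN[B3] = {b, d, f}

Answer: {b, d, f}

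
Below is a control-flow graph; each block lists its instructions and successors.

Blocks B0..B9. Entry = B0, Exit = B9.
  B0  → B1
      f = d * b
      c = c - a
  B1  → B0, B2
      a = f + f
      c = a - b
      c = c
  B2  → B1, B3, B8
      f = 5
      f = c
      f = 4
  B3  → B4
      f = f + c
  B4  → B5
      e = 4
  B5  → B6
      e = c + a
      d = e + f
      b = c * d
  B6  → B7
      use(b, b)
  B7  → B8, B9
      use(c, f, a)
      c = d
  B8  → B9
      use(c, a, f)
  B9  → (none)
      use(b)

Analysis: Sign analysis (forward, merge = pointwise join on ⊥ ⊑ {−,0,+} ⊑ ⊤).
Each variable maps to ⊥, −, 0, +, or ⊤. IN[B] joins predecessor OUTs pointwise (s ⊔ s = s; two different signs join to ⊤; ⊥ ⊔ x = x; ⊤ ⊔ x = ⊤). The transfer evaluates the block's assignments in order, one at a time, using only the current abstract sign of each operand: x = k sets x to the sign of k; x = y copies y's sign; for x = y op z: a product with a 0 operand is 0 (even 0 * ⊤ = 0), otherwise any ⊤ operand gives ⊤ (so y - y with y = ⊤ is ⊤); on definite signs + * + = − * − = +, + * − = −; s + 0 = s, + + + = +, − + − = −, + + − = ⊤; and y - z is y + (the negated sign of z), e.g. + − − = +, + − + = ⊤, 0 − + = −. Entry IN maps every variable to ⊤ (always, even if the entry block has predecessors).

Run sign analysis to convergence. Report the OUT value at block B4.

Answer: {a: ⊤, b: ⊤, c: ⊤, d: ⊤, e: +, f: ⊤}

Working:
Per-block solution:
  B0: | IN=(all ⊤) | OUT=(all ⊤)
  B1: | IN=(all ⊤) | OUT=(all ⊤)
  B2: | IN=(all ⊤) | OUT={f:+; rest ⊤}
  B3: | IN={f:+; rest ⊤} | OUT=(all ⊤)
  B4: | IN=(all ⊤) | OUT={e:+; rest ⊤}
  B5: | IN={e:+; rest ⊤} | OUT=(all ⊤)
  B6: | IN=(all ⊤) | OUT=(all ⊤)
  B7: | IN=(all ⊤) | OUT=(all ⊤)
  B8: | IN=(all ⊤) | OUT=(all ⊤)
  B9: | IN=(all ⊤) | OUT=(all ⊤)

Merge at B4: IN[B4] = OUT[B3] = {a: ⊤, b: ⊤, c: ⊤, d: ⊤, e: ⊤, f: ⊤}
Applying B4's transfer function to that IN value gives OUT[B4] (row B4 above).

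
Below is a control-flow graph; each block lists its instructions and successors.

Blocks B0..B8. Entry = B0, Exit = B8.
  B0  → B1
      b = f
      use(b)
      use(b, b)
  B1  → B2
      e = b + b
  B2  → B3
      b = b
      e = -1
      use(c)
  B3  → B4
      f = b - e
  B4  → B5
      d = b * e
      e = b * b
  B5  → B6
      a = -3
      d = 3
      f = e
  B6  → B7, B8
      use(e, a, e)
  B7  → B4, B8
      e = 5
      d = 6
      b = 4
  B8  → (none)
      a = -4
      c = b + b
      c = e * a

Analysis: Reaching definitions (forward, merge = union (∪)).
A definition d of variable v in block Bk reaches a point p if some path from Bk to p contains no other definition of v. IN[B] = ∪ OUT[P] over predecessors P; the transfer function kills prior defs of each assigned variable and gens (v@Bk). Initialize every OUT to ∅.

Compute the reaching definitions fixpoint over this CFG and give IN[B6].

Converged values:
  B0:  IN={}  OUT={b@B0}
  B1:  IN={b@B0}  OUT={b@B0, e@B1}
  B2:  IN={b@B0, e@B1}  OUT={b@B2, e@B2}
  B3:  IN={b@B2, e@B2}  OUT={b@B2, e@B2, f@B3}
  B4:  IN={a@B5, b@B2, b@B7, d@B7, e@B2, e@B7, f@B3, f@B5}  OUT={a@B5, b@B2, b@B7, d@B4, e@B4, f@B3, f@B5}
  B5:  IN={a@B5, b@B2, b@B7, d@B4, e@B4, f@B3, f@B5}  OUT={a@B5, b@B2, b@B7, d@B5, e@B4, f@B5}
  B6:  IN={a@B5, b@B2, b@B7, d@B5, e@B4, f@B5}  OUT={a@B5, b@B2, b@B7, d@B5, e@B4, f@B5}
  B7:  IN={a@B5, b@B2, b@B7, d@B5, e@B4, f@B5}  OUT={a@B5, b@B7, d@B7, e@B7, f@B5}
  B8:  IN={a@B5, b@B2, b@B7, d@B5, d@B7, e@B4, e@B7, f@B5}  OUT={a@B8, b@B2, b@B7, c@B8, d@B5, d@B7, e@B4, e@B7, f@B5}

Merge at B6: IN[B6] = OUT[B5] = {a@B5, b@B2, b@B7, d@B5, e@B4, f@B5}

Answer: {a@B5, b@B2, b@B7, d@B5, e@B4, f@B5}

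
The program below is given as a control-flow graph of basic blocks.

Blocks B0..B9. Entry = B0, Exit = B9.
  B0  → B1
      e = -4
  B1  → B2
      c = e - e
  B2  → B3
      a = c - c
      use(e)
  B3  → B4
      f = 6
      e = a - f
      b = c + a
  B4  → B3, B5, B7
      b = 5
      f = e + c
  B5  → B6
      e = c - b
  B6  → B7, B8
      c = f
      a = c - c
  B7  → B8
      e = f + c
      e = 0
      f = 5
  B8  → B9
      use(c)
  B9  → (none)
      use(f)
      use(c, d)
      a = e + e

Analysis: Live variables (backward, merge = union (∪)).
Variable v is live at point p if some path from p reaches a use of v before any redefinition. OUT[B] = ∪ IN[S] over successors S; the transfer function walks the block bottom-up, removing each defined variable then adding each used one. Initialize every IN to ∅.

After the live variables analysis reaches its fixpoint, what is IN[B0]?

Per-block solution:
  B0:  IN={d}  OUT={d, e}
  B1:  IN={d, e}  OUT={c, d, e}
  B2:  IN={c, d, e}  OUT={a, c, d}
  B3:  IN={a, c, d}  OUT={a, c, d, e}
  B4:  IN={a, c, d, e}  OUT={a, b, c, d, f}
  B5:  IN={b, c, d, f}  OUT={d, e, f}
  B6:  IN={d, e, f}  OUT={c, d, e, f}
  B7:  IN={c, d, f}  OUT={c, d, e, f}
  B8:  IN={c, d, e, f}  OUT={c, d, e, f}
  B9:  IN={c, d, e, f}  OUT={}

Merge at B0: OUT[B0] = IN[B1] = {d, e}
Applying B0's transfer function to that OUT value gives IN[B0] (row B0 above).

Answer: {d}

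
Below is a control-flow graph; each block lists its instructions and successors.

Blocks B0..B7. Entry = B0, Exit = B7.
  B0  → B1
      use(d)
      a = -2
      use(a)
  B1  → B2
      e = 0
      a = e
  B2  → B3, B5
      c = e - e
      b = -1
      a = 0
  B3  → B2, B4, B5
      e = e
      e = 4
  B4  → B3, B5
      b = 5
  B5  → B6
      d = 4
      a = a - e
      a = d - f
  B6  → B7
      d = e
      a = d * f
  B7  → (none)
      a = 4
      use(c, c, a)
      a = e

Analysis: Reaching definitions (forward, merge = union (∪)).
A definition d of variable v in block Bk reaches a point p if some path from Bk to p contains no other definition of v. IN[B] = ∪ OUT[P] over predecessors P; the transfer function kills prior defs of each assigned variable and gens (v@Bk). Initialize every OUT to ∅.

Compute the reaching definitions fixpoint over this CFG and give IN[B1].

Answer: {a@B0}

Trace:
Converged values:
  B0: | IN={} | OUT={a@B0}
  B1: | IN={a@B0} | OUT={a@B1, e@B1}
  B2: | IN={a@B1, a@B2, b@B2, b@B4, c@B2, e@B1, e@B3} | OUT={a@B2, b@B2, c@B2, e@B1, e@B3}
  B3: | IN={a@B2, b@B2, b@B4, c@B2, e@B1, e@B3} | OUT={a@B2, b@B2, b@B4, c@B2, e@B3}
  B4: | IN={a@B2, b@B2, b@B4, c@B2, e@B3} | OUT={a@B2, b@B4, c@B2, e@B3}
  B5: | IN={a@B2, b@B2, b@B4, c@B2, e@B1, e@B3} | OUT={a@B5, b@B2, b@B4, c@B2, d@B5, e@B1, e@B3}
  B6: | IN={a@B5, b@B2, b@B4, c@B2, d@B5, e@B1, e@B3} | OUT={a@B6, b@B2, b@B4, c@B2, d@B6, e@B1, e@B3}
  B7: | IN={a@B6, b@B2, b@B4, c@B2, d@B6, e@B1, e@B3} | OUT={a@B7, b@B2, b@B4, c@B2, d@B6, e@B1, e@B3}

Merge at B1: IN[B1] = OUT[B0] = {a@B0}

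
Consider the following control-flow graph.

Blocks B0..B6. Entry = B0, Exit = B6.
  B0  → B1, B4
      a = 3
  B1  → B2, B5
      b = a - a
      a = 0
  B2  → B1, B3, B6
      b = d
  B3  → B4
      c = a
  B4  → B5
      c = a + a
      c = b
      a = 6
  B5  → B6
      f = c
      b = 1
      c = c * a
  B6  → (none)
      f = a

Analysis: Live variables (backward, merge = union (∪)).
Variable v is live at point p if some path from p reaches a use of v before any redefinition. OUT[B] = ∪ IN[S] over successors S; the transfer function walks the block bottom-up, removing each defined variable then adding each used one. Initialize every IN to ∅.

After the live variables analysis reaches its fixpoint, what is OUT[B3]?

Converged values:
  B0:  IN={b, c, d}  OUT={a, b, c, d}
  B1:  IN={a, c, d}  OUT={a, c, d}
  B2:  IN={a, c, d}  OUT={a, b, c, d}
  B3:  IN={a, b}  OUT={a, b}
  B4:  IN={a, b}  OUT={a, c}
  B5:  IN={a, c}  OUT={a}
  B6:  IN={a}  OUT={}

Merge at B3: OUT[B3] = IN[B4] = {a, b}

Answer: {a, b}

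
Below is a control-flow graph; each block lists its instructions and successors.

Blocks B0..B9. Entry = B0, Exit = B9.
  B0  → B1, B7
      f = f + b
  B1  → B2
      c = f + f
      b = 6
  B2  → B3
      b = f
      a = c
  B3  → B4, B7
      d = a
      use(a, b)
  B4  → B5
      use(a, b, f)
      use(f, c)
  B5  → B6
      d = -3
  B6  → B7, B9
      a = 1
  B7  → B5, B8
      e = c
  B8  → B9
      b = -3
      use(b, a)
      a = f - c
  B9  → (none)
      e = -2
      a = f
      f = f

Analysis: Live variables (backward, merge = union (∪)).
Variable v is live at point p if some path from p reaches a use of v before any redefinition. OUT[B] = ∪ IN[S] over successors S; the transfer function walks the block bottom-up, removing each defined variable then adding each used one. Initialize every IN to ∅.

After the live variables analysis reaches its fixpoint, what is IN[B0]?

Per-block solution:
  B0:  IN={a, b, c, f}  OUT={a, c, f}
  B1:  IN={f}  OUT={c, f}
  B2:  IN={c, f}  OUT={a, b, c, f}
  B3:  IN={a, b, c, f}  OUT={a, b, c, f}
  B4:  IN={a, b, c, f}  OUT={c, f}
  B5:  IN={c, f}  OUT={c, f}
  B6:  IN={c, f}  OUT={a, c, f}
  B7:  IN={a, c, f}  OUT={a, c, f}
  B8:  IN={a, c, f}  OUT={f}
  B9:  IN={f}  OUT={}

Merge at B0: OUT[B0] = IN[B1] ⊔ IN[B7] = {a, c, f}
Applying B0's transfer function to that OUT value gives IN[B0] (row B0 above).

Answer: {a, b, c, f}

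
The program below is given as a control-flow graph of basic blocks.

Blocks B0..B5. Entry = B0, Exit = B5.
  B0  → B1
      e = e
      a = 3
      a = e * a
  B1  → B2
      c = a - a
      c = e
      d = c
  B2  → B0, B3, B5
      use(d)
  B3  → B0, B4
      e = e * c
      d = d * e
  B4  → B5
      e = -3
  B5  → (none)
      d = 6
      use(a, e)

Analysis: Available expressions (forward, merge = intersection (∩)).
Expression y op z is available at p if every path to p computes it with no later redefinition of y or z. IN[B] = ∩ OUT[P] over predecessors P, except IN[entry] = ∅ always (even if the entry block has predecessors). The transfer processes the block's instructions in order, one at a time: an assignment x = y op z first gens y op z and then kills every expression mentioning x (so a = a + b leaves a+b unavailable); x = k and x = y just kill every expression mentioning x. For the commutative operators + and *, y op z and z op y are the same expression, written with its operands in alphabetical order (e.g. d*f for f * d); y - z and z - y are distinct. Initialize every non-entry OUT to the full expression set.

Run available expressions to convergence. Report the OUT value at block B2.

Answer: {a-a}

Working:
Per-block solution:
  B0:  IN={}  OUT={}
  B1:  IN={}  OUT={a-a}
  B2:  IN={a-a}  OUT={a-a}
  B3:  IN={a-a}  OUT={a-a}
  B4:  IN={a-a}  OUT={a-a}
  B5:  IN={a-a}  OUT={a-a}

Merge at B2: IN[B2] = OUT[B1] = {a-a}
Applying B2's transfer function to that IN value gives OUT[B2] (row B2 above).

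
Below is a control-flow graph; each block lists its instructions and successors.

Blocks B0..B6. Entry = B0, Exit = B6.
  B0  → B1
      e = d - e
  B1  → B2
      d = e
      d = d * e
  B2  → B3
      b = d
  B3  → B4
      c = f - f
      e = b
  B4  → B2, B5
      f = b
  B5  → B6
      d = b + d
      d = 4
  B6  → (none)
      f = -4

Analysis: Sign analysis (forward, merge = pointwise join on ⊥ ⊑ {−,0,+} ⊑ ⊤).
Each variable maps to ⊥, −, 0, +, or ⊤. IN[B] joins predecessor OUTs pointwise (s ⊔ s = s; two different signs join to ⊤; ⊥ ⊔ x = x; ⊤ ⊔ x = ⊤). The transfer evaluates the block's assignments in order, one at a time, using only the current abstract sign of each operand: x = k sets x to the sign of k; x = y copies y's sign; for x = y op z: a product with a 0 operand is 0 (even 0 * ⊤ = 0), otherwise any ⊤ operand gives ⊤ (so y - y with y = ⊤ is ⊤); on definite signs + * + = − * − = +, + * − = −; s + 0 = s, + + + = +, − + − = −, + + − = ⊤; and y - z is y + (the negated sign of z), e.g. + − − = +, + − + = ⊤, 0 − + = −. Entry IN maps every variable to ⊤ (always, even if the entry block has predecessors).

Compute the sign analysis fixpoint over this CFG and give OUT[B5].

Answer: {a: ⊤, b: ⊤, c: ⊤, d: +, e: ⊤, f: ⊤}

Derivation:
Per-block solution:
  B0:  IN=(all ⊤)  OUT=(all ⊤)
  B1:  IN=(all ⊤)  OUT=(all ⊤)
  B2:  IN=(all ⊤)  OUT=(all ⊤)
  B3:  IN=(all ⊤)  OUT=(all ⊤)
  B4:  IN=(all ⊤)  OUT=(all ⊤)
  B5:  IN=(all ⊤)  OUT={d:+; rest ⊤}
  B6:  IN={d:+; rest ⊤}  OUT={d:+, f:-; rest ⊤}

Merge at B5: IN[B5] = OUT[B4] = {a: ⊤, b: ⊤, c: ⊤, d: ⊤, e: ⊤, f: ⊤}
Applying B5's transfer function to that IN value gives OUT[B5] (row B5 above).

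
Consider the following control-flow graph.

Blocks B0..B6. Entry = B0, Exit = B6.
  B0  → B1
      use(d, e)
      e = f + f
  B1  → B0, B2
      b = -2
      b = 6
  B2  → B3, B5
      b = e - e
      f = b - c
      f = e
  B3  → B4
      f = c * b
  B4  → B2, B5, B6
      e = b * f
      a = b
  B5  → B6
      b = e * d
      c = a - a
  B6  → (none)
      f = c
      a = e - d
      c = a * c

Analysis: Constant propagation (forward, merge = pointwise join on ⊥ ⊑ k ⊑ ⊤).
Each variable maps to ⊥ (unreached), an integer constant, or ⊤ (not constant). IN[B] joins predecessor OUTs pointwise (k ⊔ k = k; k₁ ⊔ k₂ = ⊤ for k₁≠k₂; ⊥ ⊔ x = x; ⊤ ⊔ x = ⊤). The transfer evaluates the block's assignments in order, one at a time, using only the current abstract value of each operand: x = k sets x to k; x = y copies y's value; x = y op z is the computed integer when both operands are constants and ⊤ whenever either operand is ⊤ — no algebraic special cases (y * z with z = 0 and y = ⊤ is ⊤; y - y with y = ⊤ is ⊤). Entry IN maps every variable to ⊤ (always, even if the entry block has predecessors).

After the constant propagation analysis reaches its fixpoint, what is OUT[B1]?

Per-block solution:
  B0:   IN=(all ⊤)   OUT=(all ⊤)
  B1:   IN=(all ⊤)   OUT={b:6; rest ⊤}
  B2:   IN=(all ⊤)   OUT=(all ⊤)
  B3:   IN=(all ⊤)   OUT=(all ⊤)
  B4:   IN=(all ⊤)   OUT=(all ⊤)
  B5:   IN=(all ⊤)   OUT=(all ⊤)
  B6:   IN=(all ⊤)   OUT=(all ⊤)

Merge at B1: IN[B1] = OUT[B0] = {a: ⊤, b: ⊤, c: ⊤, d: ⊤, e: ⊤, f: ⊤}
Applying B1's transfer function to that IN value gives OUT[B1] (row B1 above).

Answer: {a: ⊤, b: 6, c: ⊤, d: ⊤, e: ⊤, f: ⊤}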